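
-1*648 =-648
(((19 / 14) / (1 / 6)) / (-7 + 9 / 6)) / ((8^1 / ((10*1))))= -285 / 154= -1.85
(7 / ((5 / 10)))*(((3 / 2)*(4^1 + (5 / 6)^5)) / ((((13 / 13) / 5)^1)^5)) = 288873.22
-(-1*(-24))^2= -576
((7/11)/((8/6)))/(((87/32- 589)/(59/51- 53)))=148064/3508307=0.04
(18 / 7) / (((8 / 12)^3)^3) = 177147 / 1792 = 98.85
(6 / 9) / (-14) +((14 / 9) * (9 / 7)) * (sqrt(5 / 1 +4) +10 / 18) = 445 / 63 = 7.06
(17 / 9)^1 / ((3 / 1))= 17 / 27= 0.63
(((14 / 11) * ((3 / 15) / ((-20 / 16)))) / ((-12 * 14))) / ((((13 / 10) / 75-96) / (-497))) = 0.01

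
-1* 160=-160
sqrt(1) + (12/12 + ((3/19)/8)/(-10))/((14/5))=5773/4256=1.36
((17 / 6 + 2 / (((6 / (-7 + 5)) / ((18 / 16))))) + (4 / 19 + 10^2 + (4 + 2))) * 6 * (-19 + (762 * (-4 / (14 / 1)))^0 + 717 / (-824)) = -383920359 / 31312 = -12261.13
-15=-15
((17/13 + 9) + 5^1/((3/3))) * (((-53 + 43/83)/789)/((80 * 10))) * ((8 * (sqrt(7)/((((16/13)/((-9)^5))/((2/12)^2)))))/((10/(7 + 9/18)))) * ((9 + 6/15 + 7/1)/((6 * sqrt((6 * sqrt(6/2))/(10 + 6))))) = 6477275079 * sqrt(14) * 3^(1/4)/349264000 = 91.32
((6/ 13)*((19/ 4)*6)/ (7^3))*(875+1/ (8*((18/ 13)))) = 33.56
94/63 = 1.49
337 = 337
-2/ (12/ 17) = -17/ 6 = -2.83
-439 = -439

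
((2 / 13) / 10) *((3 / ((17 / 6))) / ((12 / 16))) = 24 / 1105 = 0.02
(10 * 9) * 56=5040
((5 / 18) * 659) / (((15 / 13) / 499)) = 4274933 / 54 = 79165.43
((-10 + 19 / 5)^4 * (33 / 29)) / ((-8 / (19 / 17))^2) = 11001905673 / 335240000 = 32.82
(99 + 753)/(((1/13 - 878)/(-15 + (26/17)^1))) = 2536404/194021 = 13.07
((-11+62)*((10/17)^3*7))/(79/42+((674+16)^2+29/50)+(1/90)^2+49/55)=13097700000/85817295922937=0.00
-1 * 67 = -67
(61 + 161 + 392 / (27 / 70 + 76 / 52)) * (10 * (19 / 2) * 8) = 329997.33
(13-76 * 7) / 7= -519 / 7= -74.14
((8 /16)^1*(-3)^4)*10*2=810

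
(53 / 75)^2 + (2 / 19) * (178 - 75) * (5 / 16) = 3323843 / 855000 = 3.89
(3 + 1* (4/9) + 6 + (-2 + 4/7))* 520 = 262600/63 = 4168.25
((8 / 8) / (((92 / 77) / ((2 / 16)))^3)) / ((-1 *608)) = -456533 / 242402459648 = -0.00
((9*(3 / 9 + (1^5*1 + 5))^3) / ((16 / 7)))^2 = 2305248169 / 2304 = 1000541.74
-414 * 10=-4140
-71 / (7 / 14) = -142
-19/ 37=-0.51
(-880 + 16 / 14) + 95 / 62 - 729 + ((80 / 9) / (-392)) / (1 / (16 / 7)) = -307450865 / 191394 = -1606.38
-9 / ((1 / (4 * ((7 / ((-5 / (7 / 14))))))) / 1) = 126 / 5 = 25.20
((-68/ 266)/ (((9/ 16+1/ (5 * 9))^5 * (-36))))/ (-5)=-36548444160000/ 1758984935931433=-0.02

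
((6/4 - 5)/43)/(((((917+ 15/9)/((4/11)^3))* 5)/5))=-168/39433537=-0.00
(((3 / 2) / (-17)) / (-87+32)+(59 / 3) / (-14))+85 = 83.60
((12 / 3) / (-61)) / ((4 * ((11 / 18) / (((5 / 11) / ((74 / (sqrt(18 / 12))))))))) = -45 * sqrt(6) / 546194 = -0.00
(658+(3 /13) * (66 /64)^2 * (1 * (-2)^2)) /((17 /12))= 6579273 /14144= 465.16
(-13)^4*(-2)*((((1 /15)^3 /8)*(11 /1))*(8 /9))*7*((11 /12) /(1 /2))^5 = -354182876047 /118098000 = -2999.06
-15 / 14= -1.07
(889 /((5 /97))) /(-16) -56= -90713 /80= -1133.91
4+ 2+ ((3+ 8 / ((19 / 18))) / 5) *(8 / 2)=14.46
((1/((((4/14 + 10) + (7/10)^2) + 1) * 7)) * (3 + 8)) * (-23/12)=-6325/24729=-0.26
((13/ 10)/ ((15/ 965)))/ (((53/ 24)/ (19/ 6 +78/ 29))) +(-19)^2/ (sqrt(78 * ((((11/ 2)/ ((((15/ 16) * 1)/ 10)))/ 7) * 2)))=361 * sqrt(1001)/ 1144 +5113342/ 23055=231.77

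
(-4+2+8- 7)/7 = -1/7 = -0.14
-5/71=-0.07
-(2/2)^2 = -1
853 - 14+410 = 1249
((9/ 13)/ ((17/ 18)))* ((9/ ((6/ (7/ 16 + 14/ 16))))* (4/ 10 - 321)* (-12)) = 24540327/ 4420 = 5552.11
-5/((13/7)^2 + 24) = -0.18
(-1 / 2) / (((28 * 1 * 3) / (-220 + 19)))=67 / 56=1.20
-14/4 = -7/2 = -3.50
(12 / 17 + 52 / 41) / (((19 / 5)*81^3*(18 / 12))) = 13760 / 21113619489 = 0.00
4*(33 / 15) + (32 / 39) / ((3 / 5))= 5948 / 585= 10.17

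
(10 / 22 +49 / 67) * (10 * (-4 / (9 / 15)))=-174800 / 2211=-79.06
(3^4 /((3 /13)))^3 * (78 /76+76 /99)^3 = 18235266113462931 /73034632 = 249679715.14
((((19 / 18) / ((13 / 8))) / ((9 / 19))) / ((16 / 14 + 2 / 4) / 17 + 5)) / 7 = 49096 / 1277289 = 0.04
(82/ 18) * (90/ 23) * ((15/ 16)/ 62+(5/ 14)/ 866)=9574525/ 34577648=0.28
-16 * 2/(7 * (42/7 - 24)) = 16/63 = 0.25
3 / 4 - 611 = -2441 / 4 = -610.25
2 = 2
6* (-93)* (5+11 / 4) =-8649 / 2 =-4324.50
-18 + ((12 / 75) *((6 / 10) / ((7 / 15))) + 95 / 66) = -16.35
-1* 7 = -7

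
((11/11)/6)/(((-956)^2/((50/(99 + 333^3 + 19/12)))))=25/101244379435084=0.00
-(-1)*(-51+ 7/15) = -758/15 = -50.53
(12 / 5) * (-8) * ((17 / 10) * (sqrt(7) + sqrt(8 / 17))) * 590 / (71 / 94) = -9051072 * sqrt(7) / 355 - 1064832 * sqrt(34) / 355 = -84946.11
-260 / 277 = -0.94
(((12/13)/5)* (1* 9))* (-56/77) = -864/715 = -1.21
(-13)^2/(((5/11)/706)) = 1312454/5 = 262490.80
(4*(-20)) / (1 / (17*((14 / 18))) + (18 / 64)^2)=-1949696 / 3771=-517.02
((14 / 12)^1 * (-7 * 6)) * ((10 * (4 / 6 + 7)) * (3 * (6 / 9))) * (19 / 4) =-107065 / 3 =-35688.33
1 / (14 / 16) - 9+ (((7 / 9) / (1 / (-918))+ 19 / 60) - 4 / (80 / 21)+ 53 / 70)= -4331 / 6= -721.83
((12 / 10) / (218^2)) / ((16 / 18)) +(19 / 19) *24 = 24.00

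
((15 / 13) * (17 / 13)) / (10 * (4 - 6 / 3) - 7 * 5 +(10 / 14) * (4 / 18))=-189 / 1859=-0.10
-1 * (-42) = 42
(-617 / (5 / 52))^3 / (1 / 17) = -561454341467968 / 125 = -4491634731743.74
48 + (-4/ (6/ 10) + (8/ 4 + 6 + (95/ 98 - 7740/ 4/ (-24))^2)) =3091862947/ 460992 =6706.98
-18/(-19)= 18/19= 0.95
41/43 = 0.95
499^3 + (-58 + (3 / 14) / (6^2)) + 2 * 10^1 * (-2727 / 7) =20872933129 / 168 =124243649.58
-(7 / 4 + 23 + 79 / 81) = -8335 / 324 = -25.73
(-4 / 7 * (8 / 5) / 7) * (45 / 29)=-288 / 1421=-0.20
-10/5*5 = -10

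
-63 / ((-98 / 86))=387 / 7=55.29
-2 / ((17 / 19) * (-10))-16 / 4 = -321 / 85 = -3.78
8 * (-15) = -120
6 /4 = 3 /2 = 1.50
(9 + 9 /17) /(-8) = -81 /68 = -1.19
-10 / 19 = -0.53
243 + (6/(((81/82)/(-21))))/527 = 1151401/4743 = 242.76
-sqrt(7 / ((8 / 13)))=-sqrt(182) / 4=-3.37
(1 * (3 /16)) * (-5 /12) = -5 /64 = -0.08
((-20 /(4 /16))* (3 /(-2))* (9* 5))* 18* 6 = 583200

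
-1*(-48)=48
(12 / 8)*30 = 45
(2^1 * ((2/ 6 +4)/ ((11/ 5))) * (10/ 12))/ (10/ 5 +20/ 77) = 2275/ 1566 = 1.45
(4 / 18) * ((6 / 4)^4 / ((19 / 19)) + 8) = 2.90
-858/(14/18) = -7722/7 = -1103.14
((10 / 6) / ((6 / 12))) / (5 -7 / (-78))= 260 / 397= 0.65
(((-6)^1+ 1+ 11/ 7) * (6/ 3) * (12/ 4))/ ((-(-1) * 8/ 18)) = -324/ 7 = -46.29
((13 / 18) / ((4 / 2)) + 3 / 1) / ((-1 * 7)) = -121 / 252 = -0.48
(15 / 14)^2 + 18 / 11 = 2.78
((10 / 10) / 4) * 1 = 1 / 4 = 0.25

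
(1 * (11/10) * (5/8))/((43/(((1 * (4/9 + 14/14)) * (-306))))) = -7.07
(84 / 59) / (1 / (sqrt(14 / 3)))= 28*sqrt(42) / 59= 3.08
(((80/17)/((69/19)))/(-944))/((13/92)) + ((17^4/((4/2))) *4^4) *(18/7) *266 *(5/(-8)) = -178775217167420/39117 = -4570269120.01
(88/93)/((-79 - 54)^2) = 88/1645077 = 0.00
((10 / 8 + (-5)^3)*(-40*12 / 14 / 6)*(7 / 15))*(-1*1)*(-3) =990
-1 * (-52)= 52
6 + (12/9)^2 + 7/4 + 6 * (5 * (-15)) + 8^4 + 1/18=3655.58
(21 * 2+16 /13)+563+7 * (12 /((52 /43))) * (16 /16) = 8784 /13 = 675.69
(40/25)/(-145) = -8/725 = -0.01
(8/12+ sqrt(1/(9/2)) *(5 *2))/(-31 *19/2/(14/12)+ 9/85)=-2975 *sqrt(2)/225198-595/225198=-0.02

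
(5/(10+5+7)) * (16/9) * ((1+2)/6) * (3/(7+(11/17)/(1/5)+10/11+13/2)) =680/19797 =0.03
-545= -545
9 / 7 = 1.29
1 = 1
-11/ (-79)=11/ 79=0.14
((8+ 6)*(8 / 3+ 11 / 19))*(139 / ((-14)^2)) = 25715 / 798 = 32.22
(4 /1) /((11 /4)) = 16 /11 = 1.45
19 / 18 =1.06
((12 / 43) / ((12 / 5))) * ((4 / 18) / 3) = 10 / 1161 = 0.01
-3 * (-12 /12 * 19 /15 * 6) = 114 /5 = 22.80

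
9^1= 9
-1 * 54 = -54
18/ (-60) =-3/ 10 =-0.30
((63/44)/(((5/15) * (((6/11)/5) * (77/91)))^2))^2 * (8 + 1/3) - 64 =590407439411/30976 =19060157.52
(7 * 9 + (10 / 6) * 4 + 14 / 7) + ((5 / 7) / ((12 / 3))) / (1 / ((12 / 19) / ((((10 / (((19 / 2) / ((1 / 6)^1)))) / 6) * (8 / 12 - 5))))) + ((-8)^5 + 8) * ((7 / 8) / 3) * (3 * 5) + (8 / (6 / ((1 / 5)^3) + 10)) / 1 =-143254.21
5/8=0.62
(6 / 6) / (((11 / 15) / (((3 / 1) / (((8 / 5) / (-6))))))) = -675 / 44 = -15.34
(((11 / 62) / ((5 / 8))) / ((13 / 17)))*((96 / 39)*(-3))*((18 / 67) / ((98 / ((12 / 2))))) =-3877632 / 85998185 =-0.05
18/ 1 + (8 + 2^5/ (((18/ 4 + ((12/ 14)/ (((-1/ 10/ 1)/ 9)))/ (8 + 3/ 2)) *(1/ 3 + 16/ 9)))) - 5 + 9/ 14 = 26149/ 1498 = 17.46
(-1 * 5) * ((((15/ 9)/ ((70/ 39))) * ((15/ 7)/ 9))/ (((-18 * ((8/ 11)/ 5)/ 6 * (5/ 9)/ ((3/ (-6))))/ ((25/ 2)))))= -89375/ 3136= -28.50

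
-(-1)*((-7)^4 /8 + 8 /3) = 7267 /24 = 302.79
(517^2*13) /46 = 3474757 /46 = 75538.20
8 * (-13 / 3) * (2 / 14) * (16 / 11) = -1664 / 231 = -7.20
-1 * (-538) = 538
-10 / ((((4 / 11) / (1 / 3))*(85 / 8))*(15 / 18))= -88 / 85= -1.04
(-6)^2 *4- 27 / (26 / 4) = 1818 / 13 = 139.85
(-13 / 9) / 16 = -13 / 144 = -0.09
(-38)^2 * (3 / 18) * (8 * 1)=5776 / 3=1925.33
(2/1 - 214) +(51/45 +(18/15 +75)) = -404/3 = -134.67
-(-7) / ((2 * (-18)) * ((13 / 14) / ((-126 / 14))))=49 / 26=1.88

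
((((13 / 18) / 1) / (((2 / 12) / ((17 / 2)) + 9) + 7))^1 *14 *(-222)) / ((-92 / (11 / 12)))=629629 / 450984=1.40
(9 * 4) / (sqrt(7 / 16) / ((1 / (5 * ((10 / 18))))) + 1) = -46656 / 3079 + 32400 * sqrt(7) / 3079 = 12.69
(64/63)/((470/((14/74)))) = 32/78255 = 0.00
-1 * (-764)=764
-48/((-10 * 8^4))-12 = -30717/2560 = -12.00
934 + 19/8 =7491/8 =936.38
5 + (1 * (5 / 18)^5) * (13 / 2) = 18936305 / 3779136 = 5.01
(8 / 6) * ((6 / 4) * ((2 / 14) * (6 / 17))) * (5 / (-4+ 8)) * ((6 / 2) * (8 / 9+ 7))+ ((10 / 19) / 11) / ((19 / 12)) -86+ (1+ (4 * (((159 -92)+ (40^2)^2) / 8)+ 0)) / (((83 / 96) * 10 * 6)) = 4822757863489 / 196107835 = 24592.38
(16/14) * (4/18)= 16/63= 0.25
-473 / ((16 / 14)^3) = -162239 / 512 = -316.87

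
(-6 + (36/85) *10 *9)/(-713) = -546/12121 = -0.05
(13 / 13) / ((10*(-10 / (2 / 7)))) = -1 / 350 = -0.00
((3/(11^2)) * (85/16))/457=0.00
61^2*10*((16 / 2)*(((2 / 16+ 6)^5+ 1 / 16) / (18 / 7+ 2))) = 36788430774795 / 65536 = 561346905.13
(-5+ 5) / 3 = 0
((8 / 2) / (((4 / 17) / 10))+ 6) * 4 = 704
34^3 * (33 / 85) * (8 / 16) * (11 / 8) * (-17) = -178341.90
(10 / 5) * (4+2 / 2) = 10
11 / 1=11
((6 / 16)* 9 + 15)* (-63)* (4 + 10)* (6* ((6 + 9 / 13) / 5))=-16919847 / 130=-130152.67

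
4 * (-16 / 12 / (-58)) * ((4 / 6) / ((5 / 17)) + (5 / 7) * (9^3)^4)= 169457721890504 / 9135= 18550380064.64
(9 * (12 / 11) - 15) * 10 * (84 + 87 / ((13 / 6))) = -919980 / 143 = -6433.43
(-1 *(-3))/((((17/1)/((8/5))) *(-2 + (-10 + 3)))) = -8/255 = -0.03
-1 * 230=-230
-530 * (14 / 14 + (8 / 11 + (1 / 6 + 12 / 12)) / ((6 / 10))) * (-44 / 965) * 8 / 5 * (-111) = -51644896 / 2895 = -17839.34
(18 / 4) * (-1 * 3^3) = -243 / 2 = -121.50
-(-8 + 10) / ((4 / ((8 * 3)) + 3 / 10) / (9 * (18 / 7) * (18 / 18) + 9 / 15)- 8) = 4986 / 19895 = 0.25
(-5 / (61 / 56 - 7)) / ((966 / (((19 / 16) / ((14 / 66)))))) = 1045 / 213164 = 0.00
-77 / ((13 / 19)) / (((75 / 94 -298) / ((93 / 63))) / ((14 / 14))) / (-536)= -304513 / 291997524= -0.00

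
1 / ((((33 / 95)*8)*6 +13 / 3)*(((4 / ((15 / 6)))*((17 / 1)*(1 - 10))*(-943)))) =475 / 2303462328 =0.00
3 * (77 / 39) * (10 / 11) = 70 / 13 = 5.38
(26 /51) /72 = 13 /1836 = 0.01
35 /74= 0.47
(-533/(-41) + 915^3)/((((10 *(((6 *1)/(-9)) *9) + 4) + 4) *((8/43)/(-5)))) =20587886365/52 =395920891.63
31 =31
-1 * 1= -1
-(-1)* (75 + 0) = 75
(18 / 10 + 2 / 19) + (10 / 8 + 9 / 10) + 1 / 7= 4.20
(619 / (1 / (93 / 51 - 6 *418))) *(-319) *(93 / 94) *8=3129571236660 / 799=3916860120.98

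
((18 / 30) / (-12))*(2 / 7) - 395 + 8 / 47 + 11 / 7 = -393.27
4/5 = 0.80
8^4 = 4096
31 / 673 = 0.05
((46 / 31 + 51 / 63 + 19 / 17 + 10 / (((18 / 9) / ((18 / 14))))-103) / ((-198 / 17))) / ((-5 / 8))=-4124024 / 322245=-12.80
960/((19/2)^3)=7680/6859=1.12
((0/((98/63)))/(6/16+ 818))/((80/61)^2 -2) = 0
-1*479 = -479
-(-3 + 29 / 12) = 7 / 12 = 0.58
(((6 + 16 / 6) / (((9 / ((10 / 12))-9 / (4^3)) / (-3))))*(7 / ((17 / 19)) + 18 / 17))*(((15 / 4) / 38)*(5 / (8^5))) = -245375 / 752130048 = -0.00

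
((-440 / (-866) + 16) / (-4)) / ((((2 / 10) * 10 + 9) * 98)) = -1787 / 466774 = -0.00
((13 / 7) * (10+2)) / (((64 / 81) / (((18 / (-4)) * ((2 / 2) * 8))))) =-1015.39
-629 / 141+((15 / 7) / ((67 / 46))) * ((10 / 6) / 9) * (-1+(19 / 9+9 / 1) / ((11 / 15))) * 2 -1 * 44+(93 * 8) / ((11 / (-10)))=-4694778163 / 6546771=-717.11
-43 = -43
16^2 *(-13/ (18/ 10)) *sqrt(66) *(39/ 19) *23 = -4975360 *sqrt(66)/ 57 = -709123.08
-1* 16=-16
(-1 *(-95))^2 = 9025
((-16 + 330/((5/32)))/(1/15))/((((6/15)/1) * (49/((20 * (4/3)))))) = 2096000/49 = 42775.51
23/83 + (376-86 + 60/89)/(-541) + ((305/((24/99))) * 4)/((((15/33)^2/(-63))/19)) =-1165168308249157/39963670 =-29155688.36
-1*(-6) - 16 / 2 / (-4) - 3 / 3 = 7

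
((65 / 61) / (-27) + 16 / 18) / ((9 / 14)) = 19586 / 14823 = 1.32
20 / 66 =10 / 33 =0.30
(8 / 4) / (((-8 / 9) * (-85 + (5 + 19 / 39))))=351 / 12404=0.03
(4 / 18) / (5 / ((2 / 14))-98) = -2 / 567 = -0.00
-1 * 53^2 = -2809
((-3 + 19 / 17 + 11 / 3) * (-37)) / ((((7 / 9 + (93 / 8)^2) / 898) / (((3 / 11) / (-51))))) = 2.33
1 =1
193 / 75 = 2.57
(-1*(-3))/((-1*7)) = -3/7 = -0.43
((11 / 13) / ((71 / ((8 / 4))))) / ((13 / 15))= 330 / 11999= 0.03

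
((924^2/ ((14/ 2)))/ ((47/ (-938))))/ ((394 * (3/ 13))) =-247879632/ 9259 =-26771.75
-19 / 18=-1.06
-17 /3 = -5.67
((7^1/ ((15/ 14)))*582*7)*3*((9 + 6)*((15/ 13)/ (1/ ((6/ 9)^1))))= 921350.77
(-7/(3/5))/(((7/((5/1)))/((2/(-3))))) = 50/9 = 5.56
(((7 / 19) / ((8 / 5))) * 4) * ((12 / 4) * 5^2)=2625 / 38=69.08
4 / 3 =1.33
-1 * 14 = -14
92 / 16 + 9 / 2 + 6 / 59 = 2443 / 236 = 10.35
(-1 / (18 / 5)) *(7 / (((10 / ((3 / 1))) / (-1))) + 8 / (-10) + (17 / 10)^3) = -671 / 1200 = -0.56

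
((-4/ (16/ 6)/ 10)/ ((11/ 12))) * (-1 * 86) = 774/ 55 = 14.07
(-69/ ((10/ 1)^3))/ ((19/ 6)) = -207/ 9500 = -0.02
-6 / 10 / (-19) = 3 / 95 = 0.03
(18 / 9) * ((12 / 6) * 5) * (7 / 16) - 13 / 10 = 149 / 20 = 7.45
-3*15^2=-675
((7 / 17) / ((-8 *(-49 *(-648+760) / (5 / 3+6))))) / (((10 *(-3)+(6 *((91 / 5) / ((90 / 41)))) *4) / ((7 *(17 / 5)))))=115 / 11355904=0.00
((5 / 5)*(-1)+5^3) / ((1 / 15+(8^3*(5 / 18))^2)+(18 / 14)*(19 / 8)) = 2812320 / 458822767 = 0.01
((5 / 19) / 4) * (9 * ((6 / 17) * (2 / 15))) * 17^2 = 153 / 19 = 8.05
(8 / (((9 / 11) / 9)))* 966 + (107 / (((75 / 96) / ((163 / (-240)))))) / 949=30252187118 / 355875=85007.90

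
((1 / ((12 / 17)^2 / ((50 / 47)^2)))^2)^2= 1064416113433837890625 / 39993818057680363776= 26.61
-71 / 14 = -5.07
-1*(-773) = 773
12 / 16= 3 / 4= 0.75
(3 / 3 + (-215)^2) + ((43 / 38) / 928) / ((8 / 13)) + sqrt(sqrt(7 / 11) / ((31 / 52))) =2*11^(3 / 4)*sqrt(403)*7^(1 / 4) / 341 + 13040909871 / 282112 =46227.16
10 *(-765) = -7650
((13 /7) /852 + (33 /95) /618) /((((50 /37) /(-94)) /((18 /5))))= -834756519 /1215786250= -0.69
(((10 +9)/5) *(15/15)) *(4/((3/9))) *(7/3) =532/5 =106.40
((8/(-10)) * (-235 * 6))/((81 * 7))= 376/189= 1.99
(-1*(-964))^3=895841344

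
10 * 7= 70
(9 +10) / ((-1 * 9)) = -19 / 9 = -2.11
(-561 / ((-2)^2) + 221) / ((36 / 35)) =11305 / 144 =78.51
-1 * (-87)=87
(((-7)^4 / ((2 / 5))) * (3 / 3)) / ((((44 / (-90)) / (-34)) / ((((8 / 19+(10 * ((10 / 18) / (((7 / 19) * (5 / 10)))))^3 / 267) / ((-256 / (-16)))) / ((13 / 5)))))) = 243308702291375 / 235042236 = 1035170.13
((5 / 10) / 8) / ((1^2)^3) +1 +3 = 65 / 16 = 4.06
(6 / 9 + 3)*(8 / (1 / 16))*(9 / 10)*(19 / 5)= 1605.12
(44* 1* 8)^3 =43614208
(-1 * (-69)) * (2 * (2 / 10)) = 138 / 5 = 27.60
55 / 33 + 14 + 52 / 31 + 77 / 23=44260 / 2139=20.69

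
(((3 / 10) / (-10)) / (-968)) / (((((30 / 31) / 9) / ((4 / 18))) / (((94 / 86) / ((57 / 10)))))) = 1457 / 118628400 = 0.00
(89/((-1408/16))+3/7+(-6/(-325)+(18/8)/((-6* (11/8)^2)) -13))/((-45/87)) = 292978967/11011000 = 26.61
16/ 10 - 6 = -22/ 5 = -4.40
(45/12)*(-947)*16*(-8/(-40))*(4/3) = -15152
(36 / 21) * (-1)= -12 / 7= -1.71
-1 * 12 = -12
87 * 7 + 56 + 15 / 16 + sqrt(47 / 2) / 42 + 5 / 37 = sqrt(94) / 84 + 394315 / 592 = 666.19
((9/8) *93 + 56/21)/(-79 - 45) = -2575/2976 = -0.87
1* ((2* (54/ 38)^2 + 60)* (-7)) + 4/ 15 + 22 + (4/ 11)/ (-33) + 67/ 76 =-1114217329/ 2620860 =-425.13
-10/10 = -1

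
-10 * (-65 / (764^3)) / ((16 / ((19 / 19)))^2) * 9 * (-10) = -14625 / 28540399616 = -0.00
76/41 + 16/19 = 2100/779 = 2.70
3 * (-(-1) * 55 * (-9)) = -1485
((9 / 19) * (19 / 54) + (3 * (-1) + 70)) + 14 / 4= 212 / 3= 70.67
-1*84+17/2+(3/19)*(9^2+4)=-2359/38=-62.08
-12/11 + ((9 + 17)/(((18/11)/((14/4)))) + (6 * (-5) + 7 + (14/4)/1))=3467/99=35.02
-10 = -10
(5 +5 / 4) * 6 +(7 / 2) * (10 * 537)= 37665 / 2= 18832.50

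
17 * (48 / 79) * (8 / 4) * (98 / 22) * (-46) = -3678528 / 869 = -4233.06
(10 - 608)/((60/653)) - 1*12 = -195607/30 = -6520.23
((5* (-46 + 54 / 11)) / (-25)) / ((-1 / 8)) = -3616 / 55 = -65.75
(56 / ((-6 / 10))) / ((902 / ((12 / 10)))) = -56 / 451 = -0.12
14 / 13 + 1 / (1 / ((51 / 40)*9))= 6527 / 520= 12.55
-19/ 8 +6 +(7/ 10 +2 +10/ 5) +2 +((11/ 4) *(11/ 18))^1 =2161/ 180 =12.01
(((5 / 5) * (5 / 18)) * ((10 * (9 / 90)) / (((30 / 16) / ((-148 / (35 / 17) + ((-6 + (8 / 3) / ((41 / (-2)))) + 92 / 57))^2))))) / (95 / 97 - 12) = -1683640877780368 / 21456183434175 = -78.47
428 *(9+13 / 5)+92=25284 / 5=5056.80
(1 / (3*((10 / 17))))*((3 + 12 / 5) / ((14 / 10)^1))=153 / 70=2.19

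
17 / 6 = 2.83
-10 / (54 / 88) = -440 / 27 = -16.30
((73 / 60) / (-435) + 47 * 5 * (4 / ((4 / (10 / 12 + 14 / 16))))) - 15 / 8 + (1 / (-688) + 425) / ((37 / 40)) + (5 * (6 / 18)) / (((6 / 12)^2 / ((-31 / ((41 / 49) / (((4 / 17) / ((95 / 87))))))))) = 221566095954763 / 274958449650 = 805.82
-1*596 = -596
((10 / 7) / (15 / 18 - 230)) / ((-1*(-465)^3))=-4 / 64516134375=-0.00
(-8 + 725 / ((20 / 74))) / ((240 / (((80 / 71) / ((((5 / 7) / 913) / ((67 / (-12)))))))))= -763475251 / 8520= -89609.77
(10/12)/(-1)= -5/6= -0.83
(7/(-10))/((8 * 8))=-7/640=-0.01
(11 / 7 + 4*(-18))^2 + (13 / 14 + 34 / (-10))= 2429279 / 490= 4957.71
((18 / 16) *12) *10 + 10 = 145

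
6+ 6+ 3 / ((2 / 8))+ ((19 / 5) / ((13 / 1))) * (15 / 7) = 2241 / 91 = 24.63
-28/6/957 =-14/2871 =-0.00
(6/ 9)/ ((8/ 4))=1/ 3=0.33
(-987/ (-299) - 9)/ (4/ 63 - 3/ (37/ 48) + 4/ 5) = 2482515/ 1319188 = 1.88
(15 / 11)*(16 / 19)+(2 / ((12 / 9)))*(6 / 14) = 1.79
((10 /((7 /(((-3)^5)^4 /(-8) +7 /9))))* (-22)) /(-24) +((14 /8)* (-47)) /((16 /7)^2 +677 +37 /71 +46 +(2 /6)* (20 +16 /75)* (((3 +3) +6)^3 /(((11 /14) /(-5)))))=-4038026380013902753675 /7074905545008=-570753397.95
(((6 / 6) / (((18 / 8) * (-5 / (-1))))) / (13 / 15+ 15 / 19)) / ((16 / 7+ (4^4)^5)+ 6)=133 / 2724589813649460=0.00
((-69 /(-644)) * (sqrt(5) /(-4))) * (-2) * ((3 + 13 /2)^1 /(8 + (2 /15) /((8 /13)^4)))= 109440 * sqrt(5) /1920247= 0.13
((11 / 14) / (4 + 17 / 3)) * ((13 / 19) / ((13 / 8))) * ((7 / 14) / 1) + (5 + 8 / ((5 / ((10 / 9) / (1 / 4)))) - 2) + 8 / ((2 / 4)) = 906989 / 34713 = 26.13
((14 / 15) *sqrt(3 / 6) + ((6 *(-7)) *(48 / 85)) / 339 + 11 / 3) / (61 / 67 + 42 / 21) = 469 *sqrt(2) / 2925 + 6943813 / 5618925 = 1.46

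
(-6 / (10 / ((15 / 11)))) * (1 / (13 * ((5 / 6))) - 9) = 5211 / 715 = 7.29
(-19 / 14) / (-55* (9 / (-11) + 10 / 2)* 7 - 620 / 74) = 703 / 838320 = 0.00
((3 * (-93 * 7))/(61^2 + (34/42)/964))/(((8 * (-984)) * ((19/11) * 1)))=36241821/938887456624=0.00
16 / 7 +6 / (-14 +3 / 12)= 712 / 385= 1.85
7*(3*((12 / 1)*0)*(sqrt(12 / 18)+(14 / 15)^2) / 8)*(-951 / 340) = 0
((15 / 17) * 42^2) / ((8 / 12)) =39690 / 17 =2334.71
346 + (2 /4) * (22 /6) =2087 /6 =347.83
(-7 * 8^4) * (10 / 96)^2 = -2800 / 9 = -311.11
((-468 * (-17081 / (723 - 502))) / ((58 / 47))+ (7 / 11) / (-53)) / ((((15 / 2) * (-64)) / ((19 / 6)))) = -5519600377 / 28543680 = -193.37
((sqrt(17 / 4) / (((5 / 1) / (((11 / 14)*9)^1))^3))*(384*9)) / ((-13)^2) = 209584584*sqrt(17) / 7245875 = 119.26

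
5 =5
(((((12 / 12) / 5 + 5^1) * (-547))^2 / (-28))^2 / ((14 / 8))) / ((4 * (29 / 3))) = 7670858458425123 / 6216875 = 1233876900.92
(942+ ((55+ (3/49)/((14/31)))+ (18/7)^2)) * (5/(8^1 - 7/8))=13771420/19551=704.38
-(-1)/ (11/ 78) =78/ 11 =7.09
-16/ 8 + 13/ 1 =11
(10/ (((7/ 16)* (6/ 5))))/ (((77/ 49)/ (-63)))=-8400/ 11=-763.64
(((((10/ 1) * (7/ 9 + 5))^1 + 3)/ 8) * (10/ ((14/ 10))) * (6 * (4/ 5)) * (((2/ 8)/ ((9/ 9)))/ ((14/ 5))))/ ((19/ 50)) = 341875/ 5586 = 61.20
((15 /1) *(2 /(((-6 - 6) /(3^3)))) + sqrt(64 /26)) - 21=-177 /2 + 4 *sqrt(26) /13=-86.93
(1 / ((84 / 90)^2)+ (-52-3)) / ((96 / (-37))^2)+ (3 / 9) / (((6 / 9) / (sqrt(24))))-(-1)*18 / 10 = -55991951 / 9031680+ sqrt(6) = -3.75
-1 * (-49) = 49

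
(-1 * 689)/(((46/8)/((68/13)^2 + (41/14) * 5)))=-10534386/2093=-5033.15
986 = 986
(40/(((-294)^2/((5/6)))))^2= 625/4202539929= 0.00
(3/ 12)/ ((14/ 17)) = 17/ 56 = 0.30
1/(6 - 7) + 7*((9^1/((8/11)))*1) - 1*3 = 661/8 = 82.62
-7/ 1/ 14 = -1/ 2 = -0.50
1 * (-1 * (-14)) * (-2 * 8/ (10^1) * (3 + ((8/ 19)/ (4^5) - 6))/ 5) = 10213/ 760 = 13.44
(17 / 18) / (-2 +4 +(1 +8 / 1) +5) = 17 / 288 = 0.06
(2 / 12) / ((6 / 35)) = 35 / 36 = 0.97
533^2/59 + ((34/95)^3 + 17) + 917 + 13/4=1163936134869/202340500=5752.36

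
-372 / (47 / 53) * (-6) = 2516.94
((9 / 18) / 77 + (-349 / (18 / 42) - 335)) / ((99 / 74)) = -19646593 / 22869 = -859.09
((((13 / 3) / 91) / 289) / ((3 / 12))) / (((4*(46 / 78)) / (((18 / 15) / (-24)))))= -13 / 930580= -0.00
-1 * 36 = -36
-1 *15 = -15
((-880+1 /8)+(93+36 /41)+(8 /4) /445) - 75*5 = -169458459 /145960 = -1160.99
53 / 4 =13.25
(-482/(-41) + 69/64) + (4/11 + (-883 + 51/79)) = -1981899487/2280256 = -869.16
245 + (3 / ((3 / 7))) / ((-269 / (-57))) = 66304 / 269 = 246.48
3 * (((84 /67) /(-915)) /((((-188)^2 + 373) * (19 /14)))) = -1176 /13867661005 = -0.00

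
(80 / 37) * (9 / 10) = 72 / 37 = 1.95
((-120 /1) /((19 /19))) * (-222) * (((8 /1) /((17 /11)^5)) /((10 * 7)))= 3432318912 /9938999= 345.34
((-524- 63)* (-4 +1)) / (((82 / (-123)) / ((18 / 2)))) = -23773.50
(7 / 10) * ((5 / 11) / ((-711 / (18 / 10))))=-7 / 8690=-0.00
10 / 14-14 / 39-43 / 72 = -1585 / 6552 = -0.24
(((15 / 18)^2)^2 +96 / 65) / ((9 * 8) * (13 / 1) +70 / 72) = 165041 / 78930540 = 0.00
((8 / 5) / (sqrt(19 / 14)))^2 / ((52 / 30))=1344 / 1235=1.09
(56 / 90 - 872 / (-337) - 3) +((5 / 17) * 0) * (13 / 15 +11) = 0.21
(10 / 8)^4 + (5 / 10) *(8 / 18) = 6137 / 2304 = 2.66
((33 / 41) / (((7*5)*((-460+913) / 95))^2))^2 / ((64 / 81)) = 141919569 / 134291225367659584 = 0.00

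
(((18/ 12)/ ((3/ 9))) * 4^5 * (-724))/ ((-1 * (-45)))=-370688/ 5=-74137.60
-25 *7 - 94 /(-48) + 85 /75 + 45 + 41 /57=-287711 /2280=-126.19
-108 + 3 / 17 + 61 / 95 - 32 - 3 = -229623 / 1615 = -142.18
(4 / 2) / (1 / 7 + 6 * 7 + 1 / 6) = 84 / 1777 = 0.05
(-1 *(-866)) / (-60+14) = -433 / 23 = -18.83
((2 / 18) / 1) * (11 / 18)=11 / 162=0.07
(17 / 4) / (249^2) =17 / 248004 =0.00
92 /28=23 /7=3.29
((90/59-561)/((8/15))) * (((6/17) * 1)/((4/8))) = -1485405/2006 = -740.48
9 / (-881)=-0.01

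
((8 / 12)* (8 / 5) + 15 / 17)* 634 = 315098 / 255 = 1235.68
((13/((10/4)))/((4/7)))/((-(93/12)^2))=-728/4805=-0.15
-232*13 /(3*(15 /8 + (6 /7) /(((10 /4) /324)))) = -64960 /7299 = -8.90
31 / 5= 6.20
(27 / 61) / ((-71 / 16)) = -432 / 4331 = -0.10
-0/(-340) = 0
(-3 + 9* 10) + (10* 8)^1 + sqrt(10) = sqrt(10) + 167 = 170.16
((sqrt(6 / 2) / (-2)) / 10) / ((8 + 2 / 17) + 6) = -17 * sqrt(3) / 4800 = -0.01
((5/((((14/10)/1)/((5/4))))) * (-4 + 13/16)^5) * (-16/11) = 43128156375/20185088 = 2136.63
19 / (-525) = -19 / 525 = -0.04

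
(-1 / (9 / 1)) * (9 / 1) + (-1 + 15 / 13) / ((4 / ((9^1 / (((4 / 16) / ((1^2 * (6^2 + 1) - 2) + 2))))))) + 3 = 692 / 13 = 53.23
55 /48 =1.15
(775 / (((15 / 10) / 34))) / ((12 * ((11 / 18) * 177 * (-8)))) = -13175 / 7788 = -1.69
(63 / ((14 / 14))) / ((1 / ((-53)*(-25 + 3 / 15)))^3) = 17882705058624 / 125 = 143061640468.99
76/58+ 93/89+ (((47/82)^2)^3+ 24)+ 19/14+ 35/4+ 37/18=1905789152814320603/49432396793556672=38.55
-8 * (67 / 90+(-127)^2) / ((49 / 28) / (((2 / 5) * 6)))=-92907328 / 525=-176966.34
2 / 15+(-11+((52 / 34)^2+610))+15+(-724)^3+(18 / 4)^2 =-6580578331393 / 17340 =-379502787.28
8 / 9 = 0.89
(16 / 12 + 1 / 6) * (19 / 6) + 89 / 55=1401 / 220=6.37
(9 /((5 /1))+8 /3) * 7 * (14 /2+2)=1407 /5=281.40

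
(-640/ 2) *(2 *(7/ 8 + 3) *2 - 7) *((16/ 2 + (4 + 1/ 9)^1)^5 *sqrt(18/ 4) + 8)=-20925285786640 *sqrt(2)/ 19683 - 21760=-1503492925.78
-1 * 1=-1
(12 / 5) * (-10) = -24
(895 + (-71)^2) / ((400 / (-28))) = -10388 / 25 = -415.52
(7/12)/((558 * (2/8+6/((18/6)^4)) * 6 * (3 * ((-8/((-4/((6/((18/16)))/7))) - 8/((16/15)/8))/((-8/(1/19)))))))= 133/285510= 0.00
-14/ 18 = -7/ 9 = -0.78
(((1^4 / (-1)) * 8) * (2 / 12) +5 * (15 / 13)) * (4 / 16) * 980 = 42385 / 39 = 1086.79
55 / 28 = 1.96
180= 180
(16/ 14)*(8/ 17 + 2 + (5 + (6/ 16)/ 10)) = 10211/ 1190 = 8.58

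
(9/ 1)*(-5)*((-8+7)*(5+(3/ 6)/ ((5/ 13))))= 567/ 2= 283.50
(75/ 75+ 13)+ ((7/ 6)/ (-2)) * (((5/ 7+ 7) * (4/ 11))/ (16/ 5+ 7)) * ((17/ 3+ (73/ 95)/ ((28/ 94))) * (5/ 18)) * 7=730841/ 63954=11.43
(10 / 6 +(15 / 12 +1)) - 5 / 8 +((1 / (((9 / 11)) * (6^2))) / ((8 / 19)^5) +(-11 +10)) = 51567329 / 10616832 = 4.86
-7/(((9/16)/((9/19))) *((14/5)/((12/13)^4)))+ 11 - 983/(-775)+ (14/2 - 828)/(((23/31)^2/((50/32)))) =-8257130459506417/3559625976400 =-2319.66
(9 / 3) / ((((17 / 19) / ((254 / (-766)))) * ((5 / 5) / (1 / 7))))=-7239 / 45577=-0.16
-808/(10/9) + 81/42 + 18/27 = -152167/210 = -724.60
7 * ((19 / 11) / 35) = 19 / 55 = 0.35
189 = 189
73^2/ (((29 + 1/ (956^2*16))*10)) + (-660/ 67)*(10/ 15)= 1677569738984/ 142062212175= 11.81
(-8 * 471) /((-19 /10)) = 37680 /19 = 1983.16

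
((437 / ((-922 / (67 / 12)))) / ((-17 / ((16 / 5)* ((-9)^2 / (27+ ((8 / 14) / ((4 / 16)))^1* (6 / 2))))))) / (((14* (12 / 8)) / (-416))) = -73080384 / 3095615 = -23.61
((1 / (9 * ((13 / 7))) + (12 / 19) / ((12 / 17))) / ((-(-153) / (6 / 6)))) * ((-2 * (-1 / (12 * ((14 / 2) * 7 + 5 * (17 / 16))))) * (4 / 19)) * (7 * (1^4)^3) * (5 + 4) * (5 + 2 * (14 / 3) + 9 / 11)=237664000 / 61772752899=0.00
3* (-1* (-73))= 219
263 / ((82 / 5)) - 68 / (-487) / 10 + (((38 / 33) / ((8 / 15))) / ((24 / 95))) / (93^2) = 14636230803211 / 911827398240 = 16.05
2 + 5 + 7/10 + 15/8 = 383/40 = 9.58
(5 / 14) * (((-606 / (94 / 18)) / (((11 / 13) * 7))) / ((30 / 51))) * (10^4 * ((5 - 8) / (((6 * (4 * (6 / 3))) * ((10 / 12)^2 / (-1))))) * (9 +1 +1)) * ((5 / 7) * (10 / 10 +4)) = -6780003750 / 16121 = -420569.68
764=764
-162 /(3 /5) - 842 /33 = -9752 /33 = -295.52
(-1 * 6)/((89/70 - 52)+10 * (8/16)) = 140/1067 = 0.13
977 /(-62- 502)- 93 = -53429 /564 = -94.73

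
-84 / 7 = -12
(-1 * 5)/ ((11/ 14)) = -70/ 11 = -6.36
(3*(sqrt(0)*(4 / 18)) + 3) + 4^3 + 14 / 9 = 617 / 9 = 68.56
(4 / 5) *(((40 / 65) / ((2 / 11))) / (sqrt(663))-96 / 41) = -384 / 205 +176 *sqrt(663) / 43095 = -1.77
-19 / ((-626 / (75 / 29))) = 1425 / 18154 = 0.08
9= 9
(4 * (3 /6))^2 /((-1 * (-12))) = 1 /3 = 0.33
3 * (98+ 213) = 933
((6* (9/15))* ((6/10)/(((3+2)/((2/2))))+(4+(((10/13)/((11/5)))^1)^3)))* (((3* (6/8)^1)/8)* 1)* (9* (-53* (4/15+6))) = -184207835839473/14621035000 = -12598.82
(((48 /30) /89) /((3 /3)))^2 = 64 /198025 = 0.00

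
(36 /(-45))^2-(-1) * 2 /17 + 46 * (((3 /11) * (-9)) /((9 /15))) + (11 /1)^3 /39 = -27949687 /182325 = -153.30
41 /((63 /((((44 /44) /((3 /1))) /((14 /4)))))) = 82 /1323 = 0.06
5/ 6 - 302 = -1807/ 6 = -301.17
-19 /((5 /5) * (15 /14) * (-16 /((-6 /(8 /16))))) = -133 /10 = -13.30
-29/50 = -0.58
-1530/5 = -306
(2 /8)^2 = 0.06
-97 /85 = -1.14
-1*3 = -3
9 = 9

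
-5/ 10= -1/ 2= -0.50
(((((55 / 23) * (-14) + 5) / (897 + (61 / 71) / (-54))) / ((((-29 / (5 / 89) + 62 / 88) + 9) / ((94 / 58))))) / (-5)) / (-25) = 0.00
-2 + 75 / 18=13 / 6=2.17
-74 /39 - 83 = -3311 /39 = -84.90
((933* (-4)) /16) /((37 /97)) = -90501 /148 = -611.49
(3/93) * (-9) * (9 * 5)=-405/31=-13.06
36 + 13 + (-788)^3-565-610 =-489304998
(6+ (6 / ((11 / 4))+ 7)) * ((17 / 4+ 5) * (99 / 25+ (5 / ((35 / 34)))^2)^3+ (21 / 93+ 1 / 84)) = 5523338004053360693 / 1880545734375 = 2937093.15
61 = 61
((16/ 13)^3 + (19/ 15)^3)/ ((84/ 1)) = 0.05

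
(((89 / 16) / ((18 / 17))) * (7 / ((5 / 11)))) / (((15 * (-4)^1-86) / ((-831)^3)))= 7428313345299 / 23360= 317992865.81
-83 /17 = -4.88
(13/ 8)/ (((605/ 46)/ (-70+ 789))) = 214981/ 2420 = 88.84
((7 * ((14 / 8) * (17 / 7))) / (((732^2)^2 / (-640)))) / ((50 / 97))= -11543 / 89721049680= -0.00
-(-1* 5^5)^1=3125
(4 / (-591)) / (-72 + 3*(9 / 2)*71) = -8 / 1047843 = -0.00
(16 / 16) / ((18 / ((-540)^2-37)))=291563 / 18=16197.94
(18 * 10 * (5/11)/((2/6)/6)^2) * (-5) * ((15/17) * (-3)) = 65610000/187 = 350855.61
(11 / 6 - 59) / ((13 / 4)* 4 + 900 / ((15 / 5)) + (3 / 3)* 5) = -343 / 1908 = -0.18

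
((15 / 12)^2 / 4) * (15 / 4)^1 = 375 / 256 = 1.46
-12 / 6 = -2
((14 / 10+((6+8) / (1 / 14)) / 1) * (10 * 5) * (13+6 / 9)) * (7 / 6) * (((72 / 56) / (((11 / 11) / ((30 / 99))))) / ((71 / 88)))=5395600 / 71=75994.37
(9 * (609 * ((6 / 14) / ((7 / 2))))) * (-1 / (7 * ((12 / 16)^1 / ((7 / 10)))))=-89.49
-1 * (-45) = 45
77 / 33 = 7 / 3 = 2.33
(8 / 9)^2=64 / 81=0.79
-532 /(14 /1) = -38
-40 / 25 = -8 / 5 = -1.60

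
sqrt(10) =3.16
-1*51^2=-2601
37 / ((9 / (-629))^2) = 14638717 / 81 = 180724.90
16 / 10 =8 / 5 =1.60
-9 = -9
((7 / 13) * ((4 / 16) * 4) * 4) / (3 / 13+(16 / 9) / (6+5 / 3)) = 1932 / 415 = 4.66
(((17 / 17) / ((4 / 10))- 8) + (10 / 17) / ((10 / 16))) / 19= -155 / 646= -0.24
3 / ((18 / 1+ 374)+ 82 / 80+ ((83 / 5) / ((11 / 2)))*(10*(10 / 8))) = 440 / 63177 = 0.01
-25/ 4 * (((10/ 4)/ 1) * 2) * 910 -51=-56977/ 2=-28488.50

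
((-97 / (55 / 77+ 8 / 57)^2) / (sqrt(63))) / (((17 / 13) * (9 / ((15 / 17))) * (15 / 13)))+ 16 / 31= 16 / 31 - 41425111 * sqrt(7) / 100815627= -0.57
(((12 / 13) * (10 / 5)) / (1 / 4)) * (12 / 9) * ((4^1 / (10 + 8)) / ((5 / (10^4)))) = 512000 / 117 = 4376.07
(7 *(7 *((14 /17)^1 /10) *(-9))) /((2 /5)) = -3087 /34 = -90.79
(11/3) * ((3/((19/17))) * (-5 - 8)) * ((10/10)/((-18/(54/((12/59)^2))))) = 8462311/912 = 9278.85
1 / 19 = 0.05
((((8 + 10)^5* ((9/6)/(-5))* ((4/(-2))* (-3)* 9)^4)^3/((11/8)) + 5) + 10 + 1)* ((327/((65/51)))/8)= -233455656093476591750256771444684623354016906/89375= -2612091256989947879723153000000000000000.00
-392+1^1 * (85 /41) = -15987 /41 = -389.93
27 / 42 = 9 / 14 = 0.64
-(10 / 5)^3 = -8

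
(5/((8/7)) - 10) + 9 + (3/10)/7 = 957/280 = 3.42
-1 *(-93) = 93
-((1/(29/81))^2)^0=-1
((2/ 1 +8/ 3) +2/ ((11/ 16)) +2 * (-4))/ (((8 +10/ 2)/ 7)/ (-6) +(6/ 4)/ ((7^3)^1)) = 2401/ 1727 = 1.39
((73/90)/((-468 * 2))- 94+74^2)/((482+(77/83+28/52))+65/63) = 11.11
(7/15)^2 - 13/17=-2092/3825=-0.55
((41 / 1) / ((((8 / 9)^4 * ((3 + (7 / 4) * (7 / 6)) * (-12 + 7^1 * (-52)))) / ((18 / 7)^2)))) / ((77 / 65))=-4248870795 / 21972020224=-0.19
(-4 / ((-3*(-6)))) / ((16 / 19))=-19 / 72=-0.26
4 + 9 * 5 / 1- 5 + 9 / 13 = 581 / 13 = 44.69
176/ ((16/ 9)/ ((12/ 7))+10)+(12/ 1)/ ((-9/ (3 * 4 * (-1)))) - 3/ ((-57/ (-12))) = 88652/ 2831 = 31.31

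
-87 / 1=-87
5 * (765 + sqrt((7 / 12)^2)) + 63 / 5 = 230431 / 60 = 3840.52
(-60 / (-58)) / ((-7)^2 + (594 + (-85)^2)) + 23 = 2623993 / 114086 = 23.00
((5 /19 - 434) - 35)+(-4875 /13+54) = -789.74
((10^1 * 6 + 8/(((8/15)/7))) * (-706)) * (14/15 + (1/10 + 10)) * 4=-5141092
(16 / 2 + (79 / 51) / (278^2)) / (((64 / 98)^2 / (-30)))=-378541071755 / 672679936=-562.74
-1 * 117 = -117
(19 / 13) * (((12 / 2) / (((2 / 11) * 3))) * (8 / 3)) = 42.87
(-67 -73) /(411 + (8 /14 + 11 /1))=-490 /1479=-0.33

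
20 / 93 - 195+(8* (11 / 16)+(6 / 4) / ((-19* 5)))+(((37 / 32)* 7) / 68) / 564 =-684187462781 / 3614292480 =-189.30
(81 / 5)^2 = 6561 / 25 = 262.44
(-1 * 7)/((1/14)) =-98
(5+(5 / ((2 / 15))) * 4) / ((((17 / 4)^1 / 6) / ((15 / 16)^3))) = 1569375 / 8704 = 180.31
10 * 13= 130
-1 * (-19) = 19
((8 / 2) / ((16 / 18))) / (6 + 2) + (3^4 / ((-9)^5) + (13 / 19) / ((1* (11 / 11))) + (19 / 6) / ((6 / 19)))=2498303 / 221616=11.27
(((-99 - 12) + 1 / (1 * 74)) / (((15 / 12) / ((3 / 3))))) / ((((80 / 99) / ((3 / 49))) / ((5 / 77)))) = -221751 / 507640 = -0.44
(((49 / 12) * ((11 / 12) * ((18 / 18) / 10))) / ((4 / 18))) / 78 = 539 / 24960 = 0.02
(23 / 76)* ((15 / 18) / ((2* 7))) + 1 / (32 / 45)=18185 / 12768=1.42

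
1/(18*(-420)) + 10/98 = 5393/52920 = 0.10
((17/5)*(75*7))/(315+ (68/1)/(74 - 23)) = 5355/949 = 5.64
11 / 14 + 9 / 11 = 247 / 154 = 1.60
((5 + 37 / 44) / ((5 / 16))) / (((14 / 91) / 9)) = 60138 / 55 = 1093.42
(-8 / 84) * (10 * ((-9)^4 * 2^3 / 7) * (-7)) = 349920 / 7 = 49988.57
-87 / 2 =-43.50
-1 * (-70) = 70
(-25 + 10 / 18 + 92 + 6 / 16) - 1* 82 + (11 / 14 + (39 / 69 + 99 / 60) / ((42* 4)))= -3076643 / 231840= -13.27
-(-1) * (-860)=-860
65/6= 10.83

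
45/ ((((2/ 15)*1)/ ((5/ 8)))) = 3375/ 16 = 210.94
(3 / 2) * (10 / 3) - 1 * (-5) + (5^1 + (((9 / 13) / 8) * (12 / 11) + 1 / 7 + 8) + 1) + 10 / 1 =68543 / 2002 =34.24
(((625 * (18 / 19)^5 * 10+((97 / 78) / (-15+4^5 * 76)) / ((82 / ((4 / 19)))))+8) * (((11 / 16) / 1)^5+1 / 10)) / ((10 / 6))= 1956820853956648200461487 / 2691937482034459443200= 726.92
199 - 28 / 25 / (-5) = 24903 / 125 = 199.22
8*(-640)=-5120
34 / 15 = 2.27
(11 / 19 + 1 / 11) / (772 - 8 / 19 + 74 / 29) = 2030 / 2346003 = 0.00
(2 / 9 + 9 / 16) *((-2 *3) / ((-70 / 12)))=113 / 140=0.81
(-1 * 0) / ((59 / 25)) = 0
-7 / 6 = -1.17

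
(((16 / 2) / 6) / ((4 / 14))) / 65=14 / 195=0.07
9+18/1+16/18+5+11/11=305/9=33.89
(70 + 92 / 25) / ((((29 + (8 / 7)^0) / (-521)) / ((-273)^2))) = -11920689963 / 125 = -95365519.70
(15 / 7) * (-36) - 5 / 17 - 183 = -30992 / 119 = -260.44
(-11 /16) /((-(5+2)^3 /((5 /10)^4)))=11 /87808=0.00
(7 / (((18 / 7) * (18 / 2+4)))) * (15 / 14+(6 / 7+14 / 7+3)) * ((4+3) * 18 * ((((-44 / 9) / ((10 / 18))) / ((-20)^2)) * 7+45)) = 106576519 / 13000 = 8198.19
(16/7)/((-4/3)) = -12/7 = -1.71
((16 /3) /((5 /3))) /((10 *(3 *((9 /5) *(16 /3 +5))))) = 8 /1395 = 0.01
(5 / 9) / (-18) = -5 / 162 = -0.03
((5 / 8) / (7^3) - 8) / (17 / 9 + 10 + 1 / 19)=-3752937 / 5603248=-0.67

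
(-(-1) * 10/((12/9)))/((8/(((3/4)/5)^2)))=27/1280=0.02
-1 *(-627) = 627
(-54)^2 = 2916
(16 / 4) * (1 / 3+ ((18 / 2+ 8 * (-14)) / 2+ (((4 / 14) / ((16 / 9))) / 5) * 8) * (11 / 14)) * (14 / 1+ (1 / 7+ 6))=-5517377 / 1715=-3217.13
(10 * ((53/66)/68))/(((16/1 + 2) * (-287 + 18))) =-265/10865448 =-0.00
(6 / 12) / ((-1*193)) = -1 / 386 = -0.00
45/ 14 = 3.21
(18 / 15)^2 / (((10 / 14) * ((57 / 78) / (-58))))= -380016 / 2375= -160.01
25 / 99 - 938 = -92837 / 99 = -937.75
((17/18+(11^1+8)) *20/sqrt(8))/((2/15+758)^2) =44875 *sqrt(2)/258644768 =0.00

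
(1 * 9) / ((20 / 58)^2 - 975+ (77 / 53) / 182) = -3476694 / 376592833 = -0.01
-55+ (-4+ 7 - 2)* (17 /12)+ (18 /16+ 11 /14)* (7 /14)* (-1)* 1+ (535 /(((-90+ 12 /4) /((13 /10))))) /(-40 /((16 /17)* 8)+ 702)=-5925040811 /108616368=-54.55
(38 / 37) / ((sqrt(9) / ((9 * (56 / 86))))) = 3192 / 1591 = 2.01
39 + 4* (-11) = -5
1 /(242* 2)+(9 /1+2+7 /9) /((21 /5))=256709 /91476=2.81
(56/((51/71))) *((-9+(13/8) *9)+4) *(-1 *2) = -76538/51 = -1500.75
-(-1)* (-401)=-401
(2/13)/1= 2/13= 0.15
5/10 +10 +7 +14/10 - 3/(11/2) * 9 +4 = 1979/110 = 17.99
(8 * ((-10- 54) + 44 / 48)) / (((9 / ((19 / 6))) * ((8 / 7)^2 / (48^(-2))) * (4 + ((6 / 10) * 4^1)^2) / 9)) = -17619175 / 323813376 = -0.05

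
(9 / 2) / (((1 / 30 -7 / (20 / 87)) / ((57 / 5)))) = -3078 / 1825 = -1.69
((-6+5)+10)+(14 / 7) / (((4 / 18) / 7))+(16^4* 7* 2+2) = 917578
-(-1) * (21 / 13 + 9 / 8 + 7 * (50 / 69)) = 56065 / 7176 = 7.81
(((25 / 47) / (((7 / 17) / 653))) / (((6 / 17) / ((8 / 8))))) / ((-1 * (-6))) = 4717925 / 11844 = 398.34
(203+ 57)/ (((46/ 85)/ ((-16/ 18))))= -88400/ 207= -427.05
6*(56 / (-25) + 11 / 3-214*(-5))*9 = 1446426 / 25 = 57857.04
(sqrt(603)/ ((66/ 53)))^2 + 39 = 207079/ 484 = 427.85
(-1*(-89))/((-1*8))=-89/8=-11.12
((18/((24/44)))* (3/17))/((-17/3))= -1.03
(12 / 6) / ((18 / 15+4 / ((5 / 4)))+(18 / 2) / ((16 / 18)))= 80 / 581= 0.14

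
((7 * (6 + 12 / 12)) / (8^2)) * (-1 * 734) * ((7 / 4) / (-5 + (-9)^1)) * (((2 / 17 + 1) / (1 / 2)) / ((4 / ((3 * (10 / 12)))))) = 1708385 / 17408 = 98.14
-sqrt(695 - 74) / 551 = -3*sqrt(69) / 551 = -0.05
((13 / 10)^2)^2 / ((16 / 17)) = 485537 / 160000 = 3.03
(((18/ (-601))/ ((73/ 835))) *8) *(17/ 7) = -2044080/ 307111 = -6.66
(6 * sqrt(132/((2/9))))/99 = 2 * sqrt(66)/11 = 1.48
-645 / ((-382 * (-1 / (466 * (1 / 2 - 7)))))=1953705 / 382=5114.41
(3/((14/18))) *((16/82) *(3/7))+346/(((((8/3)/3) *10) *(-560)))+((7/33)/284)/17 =0.25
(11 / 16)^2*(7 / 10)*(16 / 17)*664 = 70301 / 340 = 206.77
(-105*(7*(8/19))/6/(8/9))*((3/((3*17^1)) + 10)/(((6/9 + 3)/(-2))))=59535/187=318.37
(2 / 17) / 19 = 2 / 323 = 0.01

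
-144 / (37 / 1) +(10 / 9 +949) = 315091 / 333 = 946.22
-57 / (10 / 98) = -2793 / 5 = -558.60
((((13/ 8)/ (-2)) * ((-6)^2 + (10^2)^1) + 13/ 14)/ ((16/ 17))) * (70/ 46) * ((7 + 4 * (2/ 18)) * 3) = -3956.58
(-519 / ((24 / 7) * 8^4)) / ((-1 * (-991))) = -1211 / 32473088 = -0.00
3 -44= -41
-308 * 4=-1232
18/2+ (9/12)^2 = 153/16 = 9.56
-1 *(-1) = 1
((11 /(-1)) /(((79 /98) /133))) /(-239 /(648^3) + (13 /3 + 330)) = -39011748830208 /7186737562687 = -5.43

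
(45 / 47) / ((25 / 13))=117 / 235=0.50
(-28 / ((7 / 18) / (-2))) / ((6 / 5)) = 120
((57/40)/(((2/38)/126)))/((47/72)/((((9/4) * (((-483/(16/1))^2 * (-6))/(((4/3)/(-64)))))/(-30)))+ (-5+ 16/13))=-50282040496779/55555931260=-905.07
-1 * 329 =-329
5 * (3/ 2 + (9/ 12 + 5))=145/ 4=36.25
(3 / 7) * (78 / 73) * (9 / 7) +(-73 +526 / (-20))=-3530901 / 35770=-98.71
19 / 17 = 1.12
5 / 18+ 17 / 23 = 421 / 414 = 1.02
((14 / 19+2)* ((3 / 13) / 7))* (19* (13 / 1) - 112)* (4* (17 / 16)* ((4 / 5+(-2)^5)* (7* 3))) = -33917.68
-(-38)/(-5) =-38/5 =-7.60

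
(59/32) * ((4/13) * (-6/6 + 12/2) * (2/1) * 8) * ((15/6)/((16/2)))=1475/104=14.18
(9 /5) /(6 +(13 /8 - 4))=72 /145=0.50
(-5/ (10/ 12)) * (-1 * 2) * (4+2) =72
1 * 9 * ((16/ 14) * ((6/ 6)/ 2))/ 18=2/ 7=0.29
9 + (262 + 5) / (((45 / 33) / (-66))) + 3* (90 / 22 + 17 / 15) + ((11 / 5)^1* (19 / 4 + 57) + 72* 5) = -2728501 / 220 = -12402.28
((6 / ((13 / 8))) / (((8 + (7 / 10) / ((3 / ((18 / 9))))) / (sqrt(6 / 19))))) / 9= 80 * sqrt(114) / 31369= 0.03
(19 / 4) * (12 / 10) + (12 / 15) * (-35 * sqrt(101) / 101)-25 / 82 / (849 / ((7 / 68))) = 134918809 / 23670120-28 * sqrt(101) / 101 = 2.91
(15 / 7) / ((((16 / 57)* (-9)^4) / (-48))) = -95 / 1701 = -0.06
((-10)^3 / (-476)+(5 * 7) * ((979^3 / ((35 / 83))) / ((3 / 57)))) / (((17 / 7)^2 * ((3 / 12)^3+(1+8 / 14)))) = 552208114490121152 / 3493143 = 158083455069.01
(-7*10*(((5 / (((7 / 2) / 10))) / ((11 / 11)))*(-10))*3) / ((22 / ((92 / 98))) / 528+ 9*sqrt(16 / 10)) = -8114400000 / 789780763+ 658160640000*sqrt(10) / 789780763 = 2625.00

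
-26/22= -13/11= -1.18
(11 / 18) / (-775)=-11 / 13950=-0.00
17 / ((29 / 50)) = 850 / 29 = 29.31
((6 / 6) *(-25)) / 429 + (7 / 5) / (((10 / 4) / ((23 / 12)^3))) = 11999167 / 3088800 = 3.88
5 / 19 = 0.26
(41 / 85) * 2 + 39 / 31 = 5857 / 2635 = 2.22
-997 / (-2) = 997 / 2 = 498.50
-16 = -16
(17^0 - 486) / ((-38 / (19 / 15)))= 97 / 6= 16.17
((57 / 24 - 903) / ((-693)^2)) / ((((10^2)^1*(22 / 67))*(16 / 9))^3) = -354599577 / 37612892979200000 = -0.00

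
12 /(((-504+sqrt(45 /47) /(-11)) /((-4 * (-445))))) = -6802561920 /160509883+78320 * sqrt(235) /160509883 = -42.37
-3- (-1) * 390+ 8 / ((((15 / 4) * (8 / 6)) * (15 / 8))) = 387.85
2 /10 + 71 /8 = 363 /40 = 9.08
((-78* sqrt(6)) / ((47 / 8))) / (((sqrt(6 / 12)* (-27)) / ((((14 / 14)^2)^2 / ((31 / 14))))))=5824* sqrt(3) / 13113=0.77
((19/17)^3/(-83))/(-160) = 6859/65244640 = 0.00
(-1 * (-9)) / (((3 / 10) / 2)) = 60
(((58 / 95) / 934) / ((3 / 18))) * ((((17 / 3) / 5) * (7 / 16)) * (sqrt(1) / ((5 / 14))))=24157 / 4436500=0.01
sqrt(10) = 3.16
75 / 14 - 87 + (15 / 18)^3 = -122569 / 1512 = -81.06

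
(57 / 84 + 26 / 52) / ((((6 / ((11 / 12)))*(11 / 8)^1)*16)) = 11 / 1344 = 0.01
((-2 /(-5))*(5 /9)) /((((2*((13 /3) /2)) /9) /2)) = 12 /13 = 0.92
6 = 6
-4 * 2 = -8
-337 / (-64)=337 / 64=5.27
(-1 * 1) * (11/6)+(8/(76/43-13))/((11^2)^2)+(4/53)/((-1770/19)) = -135197706047/73709675270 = -1.83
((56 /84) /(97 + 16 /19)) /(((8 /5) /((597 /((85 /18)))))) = 0.54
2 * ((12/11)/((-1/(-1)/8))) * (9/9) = 17.45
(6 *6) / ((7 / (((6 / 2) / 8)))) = 27 / 14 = 1.93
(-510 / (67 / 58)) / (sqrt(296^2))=-7395 / 4958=-1.49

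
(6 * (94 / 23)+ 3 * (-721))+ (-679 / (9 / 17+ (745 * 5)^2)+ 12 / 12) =-11596609804197 / 5425369582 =-2137.48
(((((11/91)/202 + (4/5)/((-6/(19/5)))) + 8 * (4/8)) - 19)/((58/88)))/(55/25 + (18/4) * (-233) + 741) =0.08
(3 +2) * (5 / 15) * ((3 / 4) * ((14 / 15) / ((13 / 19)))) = 133 / 78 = 1.71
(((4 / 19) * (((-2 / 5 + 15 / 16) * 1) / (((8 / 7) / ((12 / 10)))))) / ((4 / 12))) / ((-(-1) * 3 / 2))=903 / 3800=0.24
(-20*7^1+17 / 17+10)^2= 16641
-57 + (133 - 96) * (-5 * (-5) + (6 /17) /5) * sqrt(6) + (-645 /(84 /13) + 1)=2116.35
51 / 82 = 0.62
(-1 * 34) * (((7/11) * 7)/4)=-833/22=-37.86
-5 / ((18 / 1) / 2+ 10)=-5 / 19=-0.26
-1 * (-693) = 693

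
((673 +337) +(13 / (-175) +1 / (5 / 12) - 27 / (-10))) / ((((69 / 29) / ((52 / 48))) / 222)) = 4955507791 / 48300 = 102598.50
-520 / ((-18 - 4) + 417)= -104 / 79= -1.32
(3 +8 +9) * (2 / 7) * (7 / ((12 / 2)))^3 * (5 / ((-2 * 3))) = -1225 / 162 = -7.56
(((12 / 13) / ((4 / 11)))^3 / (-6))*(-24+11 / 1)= 35.44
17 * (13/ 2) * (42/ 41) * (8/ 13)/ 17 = 168/ 41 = 4.10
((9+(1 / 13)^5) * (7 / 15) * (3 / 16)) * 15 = 35087199 / 2970344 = 11.81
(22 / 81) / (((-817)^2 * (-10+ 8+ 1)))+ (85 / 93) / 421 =1531600133 / 705623314059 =0.00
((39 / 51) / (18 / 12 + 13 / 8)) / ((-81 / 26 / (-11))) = 29744 / 34425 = 0.86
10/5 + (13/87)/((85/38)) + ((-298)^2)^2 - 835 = 58318076166779/7395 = 7886149583.07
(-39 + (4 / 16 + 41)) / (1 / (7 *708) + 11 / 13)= 144963 / 54529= 2.66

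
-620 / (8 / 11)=-1705 / 2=-852.50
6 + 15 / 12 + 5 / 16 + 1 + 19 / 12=487 / 48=10.15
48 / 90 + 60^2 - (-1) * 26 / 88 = 2376547 / 660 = 3600.83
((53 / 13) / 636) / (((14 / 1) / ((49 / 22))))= 7 / 6864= 0.00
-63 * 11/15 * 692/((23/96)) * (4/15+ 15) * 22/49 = -3681528576/4025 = -914665.48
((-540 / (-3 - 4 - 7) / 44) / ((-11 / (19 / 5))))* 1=-513 / 1694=-0.30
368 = 368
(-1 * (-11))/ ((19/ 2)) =22/ 19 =1.16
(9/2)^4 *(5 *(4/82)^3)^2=656100/4750104241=0.00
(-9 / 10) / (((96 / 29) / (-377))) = 32799 / 320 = 102.50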